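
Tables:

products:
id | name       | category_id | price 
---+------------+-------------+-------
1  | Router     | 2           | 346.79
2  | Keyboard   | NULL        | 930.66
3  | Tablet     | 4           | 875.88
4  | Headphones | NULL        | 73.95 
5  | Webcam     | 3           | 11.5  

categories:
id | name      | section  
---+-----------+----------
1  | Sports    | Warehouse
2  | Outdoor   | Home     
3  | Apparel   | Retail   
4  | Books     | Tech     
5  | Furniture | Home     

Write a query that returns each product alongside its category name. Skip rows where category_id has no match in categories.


INNER JOIN keeps only products rows whose category_id matches an id in categories. Walk through each product:
  - product 1 (Router): category_id=2 -> matches Outdoor
  - product 2 (Keyboard): category_id=NULL, no match -> dropped
  - product 3 (Tablet): category_id=4 -> matches Books
  - product 4 (Headphones): category_id=NULL, no match -> dropped
  - product 5 (Webcam): category_id=3 -> matches Apparel
So 2 of 5 rows are dropped.

SQL:
SELECT a.name, b.name AS category
FROM products a
INNER JOIN categories b ON a.category_id = b.id

Result:
name   | category
-------+---------
Router | Outdoor 
Tablet | Books   
Webcam | Apparel 


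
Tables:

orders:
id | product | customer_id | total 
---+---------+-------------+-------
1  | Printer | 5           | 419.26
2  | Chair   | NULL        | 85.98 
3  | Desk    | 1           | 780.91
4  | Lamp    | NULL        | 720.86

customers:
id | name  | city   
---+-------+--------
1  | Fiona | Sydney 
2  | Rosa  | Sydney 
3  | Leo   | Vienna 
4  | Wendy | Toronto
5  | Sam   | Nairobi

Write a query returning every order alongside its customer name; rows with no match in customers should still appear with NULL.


LEFT JOIN keeps every row from orders (the left table); where customer_id has no match in customers, the customer columns become NULL. Walk through each order:
  - order 1 (Printer): customer_id=5 -> matches Sam
  - order 2 (Chair): customer_id=NULL, no match -> kept with NULL
  - order 3 (Desk): customer_id=1 -> matches Fiona
  - order 4 (Lamp): customer_id=NULL, no match -> kept with NULL
All 4 rows appear; 2 have NULL customer.

SQL:
SELECT a.product, b.name AS customer
FROM orders a
LEFT JOIN customers b ON a.customer_id = b.id

Result:
product | customer
--------+---------
Printer | Sam     
Chair   | NULL    
Desk    | Fiona   
Lamp    | NULL    


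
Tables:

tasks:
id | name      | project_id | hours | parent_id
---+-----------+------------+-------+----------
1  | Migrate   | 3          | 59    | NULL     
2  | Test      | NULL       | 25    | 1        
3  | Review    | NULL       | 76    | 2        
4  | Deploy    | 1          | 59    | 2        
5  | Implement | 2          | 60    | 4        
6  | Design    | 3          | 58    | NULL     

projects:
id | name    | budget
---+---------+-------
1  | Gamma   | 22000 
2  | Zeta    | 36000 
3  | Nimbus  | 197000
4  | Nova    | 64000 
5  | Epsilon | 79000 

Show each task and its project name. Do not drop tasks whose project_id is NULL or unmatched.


LEFT JOIN keeps every row from tasks (the left table); where project_id has no match in projects, the project columns become NULL. Walk through each task:
  - task 1 (Migrate): project_id=3 -> matches Nimbus
  - task 2 (Test): project_id=NULL, no match -> kept with NULL
  - task 3 (Review): project_id=NULL, no match -> kept with NULL
  - task 4 (Deploy): project_id=1 -> matches Gamma
  - task 5 (Implement): project_id=2 -> matches Zeta
  - task 6 (Design): project_id=3 -> matches Nimbus
All 6 rows appear; 2 have NULL project.

SQL:
SELECT a.name, b.name AS project
FROM tasks a
LEFT JOIN projects b ON a.project_id = b.id

Result:
name      | project
----------+--------
Migrate   | Nimbus 
Test      | NULL   
Review    | NULL   
Deploy    | Gamma  
Implement | Zeta   
Design    | Nimbus 


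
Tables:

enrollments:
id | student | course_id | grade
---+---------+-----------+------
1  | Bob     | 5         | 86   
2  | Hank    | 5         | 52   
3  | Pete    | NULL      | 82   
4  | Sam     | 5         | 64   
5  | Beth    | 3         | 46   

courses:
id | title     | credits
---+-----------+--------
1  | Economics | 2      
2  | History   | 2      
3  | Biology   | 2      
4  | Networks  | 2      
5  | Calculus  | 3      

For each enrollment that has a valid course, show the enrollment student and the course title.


INNER JOIN keeps only enrollments rows whose course_id matches an id in courses. Walk through each enrollment:
  - enrollment 1 (Bob): course_id=5 -> matches Calculus
  - enrollment 2 (Hank): course_id=5 -> matches Calculus
  - enrollment 3 (Pete): course_id=NULL, no match -> dropped
  - enrollment 4 (Sam): course_id=5 -> matches Calculus
  - enrollment 5 (Beth): course_id=3 -> matches Biology
So 1 of 5 rows is dropped.

SQL:
SELECT a.student, b.title AS course
FROM enrollments a
INNER JOIN courses b ON a.course_id = b.id

Result:
student | course  
--------+---------
Bob     | Calculus
Hank    | Calculus
Sam     | Calculus
Beth    | Biology 


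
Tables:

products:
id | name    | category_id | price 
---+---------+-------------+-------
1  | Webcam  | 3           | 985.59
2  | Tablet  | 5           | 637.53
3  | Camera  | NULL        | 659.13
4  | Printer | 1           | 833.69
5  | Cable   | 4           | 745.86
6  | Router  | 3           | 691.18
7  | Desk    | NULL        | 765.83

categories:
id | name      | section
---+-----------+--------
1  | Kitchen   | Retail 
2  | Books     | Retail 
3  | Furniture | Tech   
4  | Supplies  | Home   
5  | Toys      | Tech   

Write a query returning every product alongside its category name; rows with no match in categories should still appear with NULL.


LEFT JOIN keeps every row from products (the left table); where category_id has no match in categories, the category columns become NULL. Walk through each product:
  - product 1 (Webcam): category_id=3 -> matches Furniture
  - product 2 (Tablet): category_id=5 -> matches Toys
  - product 3 (Camera): category_id=NULL, no match -> kept with NULL
  - product 4 (Printer): category_id=1 -> matches Kitchen
  - product 5 (Cable): category_id=4 -> matches Supplies
  - product 6 (Router): category_id=3 -> matches Furniture
  - product 7 (Desk): category_id=NULL, no match -> kept with NULL
All 7 rows appear; 2 have NULL category.

SQL:
SELECT a.name, b.name AS category
FROM products a
LEFT JOIN categories b ON a.category_id = b.id

Result:
name    | category 
--------+----------
Webcam  | Furniture
Tablet  | Toys     
Camera  | NULL     
Printer | Kitchen  
Cable   | Supplies 
Router  | Furniture
Desk    | NULL     


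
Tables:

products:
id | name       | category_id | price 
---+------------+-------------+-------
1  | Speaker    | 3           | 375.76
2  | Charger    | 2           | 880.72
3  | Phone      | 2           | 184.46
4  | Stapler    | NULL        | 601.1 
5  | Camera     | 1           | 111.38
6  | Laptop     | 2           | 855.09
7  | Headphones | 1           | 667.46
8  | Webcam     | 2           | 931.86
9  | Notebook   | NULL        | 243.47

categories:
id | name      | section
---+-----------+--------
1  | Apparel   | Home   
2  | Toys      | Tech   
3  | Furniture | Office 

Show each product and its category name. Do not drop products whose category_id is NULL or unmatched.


LEFT JOIN keeps every row from products (the left table); where category_id has no match in categories, the category columns become NULL. Walk through each product:
  - product 1 (Speaker): category_id=3 -> matches Furniture
  - product 2 (Charger): category_id=2 -> matches Toys
  - product 3 (Phone): category_id=2 -> matches Toys
  - product 4 (Stapler): category_id=NULL, no match -> kept with NULL
  - product 5 (Camera): category_id=1 -> matches Apparel
  - product 6 (Laptop): category_id=2 -> matches Toys
  - product 7 (Headphones): category_id=1 -> matches Apparel
  - product 8 (Webcam): category_id=2 -> matches Toys
  - product 9 (Notebook): category_id=NULL, no match -> kept with NULL
All 9 rows appear; 2 have NULL category.

SQL:
SELECT a.name, b.name AS category
FROM products a
LEFT JOIN categories b ON a.category_id = b.id

Result:
name       | category 
-----------+----------
Speaker    | Furniture
Charger    | Toys     
Phone      | Toys     
Stapler    | NULL     
Camera     | Apparel  
Laptop     | Toys     
Headphones | Apparel  
Webcam     | Toys     
Notebook   | NULL     


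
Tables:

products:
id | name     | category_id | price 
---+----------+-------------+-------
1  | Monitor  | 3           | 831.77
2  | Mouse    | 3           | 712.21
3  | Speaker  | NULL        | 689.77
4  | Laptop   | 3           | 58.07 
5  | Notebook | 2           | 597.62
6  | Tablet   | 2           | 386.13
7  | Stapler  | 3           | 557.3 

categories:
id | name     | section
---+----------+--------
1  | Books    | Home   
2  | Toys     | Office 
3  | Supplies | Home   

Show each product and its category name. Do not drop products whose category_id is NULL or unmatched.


LEFT JOIN keeps every row from products (the left table); where category_id has no match in categories, the category columns become NULL. Walk through each product:
  - product 1 (Monitor): category_id=3 -> matches Supplies
  - product 2 (Mouse): category_id=3 -> matches Supplies
  - product 3 (Speaker): category_id=NULL, no match -> kept with NULL
  - product 4 (Laptop): category_id=3 -> matches Supplies
  - product 5 (Notebook): category_id=2 -> matches Toys
  - product 6 (Tablet): category_id=2 -> matches Toys
  - product 7 (Stapler): category_id=3 -> matches Supplies
All 7 rows appear; 1 has NULL category.

SQL:
SELECT a.name, b.name AS category
FROM products a
LEFT JOIN categories b ON a.category_id = b.id

Result:
name     | category
---------+---------
Monitor  | Supplies
Mouse    | Supplies
Speaker  | NULL    
Laptop   | Supplies
Notebook | Toys    
Tablet   | Toys    
Stapler  | Supplies


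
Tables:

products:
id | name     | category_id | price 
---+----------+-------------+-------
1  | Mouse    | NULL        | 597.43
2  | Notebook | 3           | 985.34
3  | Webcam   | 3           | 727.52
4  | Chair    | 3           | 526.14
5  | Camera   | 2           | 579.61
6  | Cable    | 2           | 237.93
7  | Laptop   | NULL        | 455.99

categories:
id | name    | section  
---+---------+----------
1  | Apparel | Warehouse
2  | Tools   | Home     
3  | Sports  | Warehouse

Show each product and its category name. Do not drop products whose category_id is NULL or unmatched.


LEFT JOIN keeps every row from products (the left table); where category_id has no match in categories, the category columns become NULL. Walk through each product:
  - product 1 (Mouse): category_id=NULL, no match -> kept with NULL
  - product 2 (Notebook): category_id=3 -> matches Sports
  - product 3 (Webcam): category_id=3 -> matches Sports
  - product 4 (Chair): category_id=3 -> matches Sports
  - product 5 (Camera): category_id=2 -> matches Tools
  - product 6 (Cable): category_id=2 -> matches Tools
  - product 7 (Laptop): category_id=NULL, no match -> kept with NULL
All 7 rows appear; 2 have NULL category.

SQL:
SELECT a.name, b.name AS category
FROM products a
LEFT JOIN categories b ON a.category_id = b.id

Result:
name     | category
---------+---------
Mouse    | NULL    
Notebook | Sports  
Webcam   | Sports  
Chair    | Sports  
Camera   | Tools   
Cable    | Tools   
Laptop   | NULL    


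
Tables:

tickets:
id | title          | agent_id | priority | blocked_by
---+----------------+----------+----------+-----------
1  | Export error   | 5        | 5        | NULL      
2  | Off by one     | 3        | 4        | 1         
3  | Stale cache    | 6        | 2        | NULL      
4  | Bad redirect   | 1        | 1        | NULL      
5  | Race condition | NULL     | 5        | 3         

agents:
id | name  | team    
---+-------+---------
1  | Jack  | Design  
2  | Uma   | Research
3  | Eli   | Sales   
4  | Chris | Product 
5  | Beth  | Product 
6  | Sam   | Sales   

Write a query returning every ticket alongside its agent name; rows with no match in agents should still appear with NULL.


LEFT JOIN keeps every row from tickets (the left table); where agent_id has no match in agents, the agent columns become NULL. Walk through each ticket:
  - ticket 1 (Export error): agent_id=5 -> matches Beth
  - ticket 2 (Off by one): agent_id=3 -> matches Eli
  - ticket 3 (Stale cache): agent_id=6 -> matches Sam
  - ticket 4 (Bad redirect): agent_id=1 -> matches Jack
  - ticket 5 (Race condition): agent_id=NULL, no match -> kept with NULL
All 5 rows appear; 1 has NULL agent.

SQL:
SELECT a.title, b.name AS agent
FROM tickets a
LEFT JOIN agents b ON a.agent_id = b.id

Result:
title          | agent
---------------+------
Export error   | Beth 
Off by one     | Eli  
Stale cache    | Sam  
Bad redirect   | Jack 
Race condition | NULL 


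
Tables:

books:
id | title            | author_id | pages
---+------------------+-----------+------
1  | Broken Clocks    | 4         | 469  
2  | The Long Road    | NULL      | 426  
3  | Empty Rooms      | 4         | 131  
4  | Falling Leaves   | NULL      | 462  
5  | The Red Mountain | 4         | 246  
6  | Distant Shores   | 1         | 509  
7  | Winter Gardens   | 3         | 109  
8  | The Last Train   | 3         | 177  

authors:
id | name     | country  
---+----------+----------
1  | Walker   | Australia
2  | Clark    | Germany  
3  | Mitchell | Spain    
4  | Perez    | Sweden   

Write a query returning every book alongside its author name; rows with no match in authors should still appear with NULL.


LEFT JOIN keeps every row from books (the left table); where author_id has no match in authors, the author columns become NULL. Walk through each book:
  - book 1 (Broken Clocks): author_id=4 -> matches Perez
  - book 2 (The Long Road): author_id=NULL, no match -> kept with NULL
  - book 3 (Empty Rooms): author_id=4 -> matches Perez
  - book 4 (Falling Leaves): author_id=NULL, no match -> kept with NULL
  - book 5 (The Red Mountain): author_id=4 -> matches Perez
  - book 6 (Distant Shores): author_id=1 -> matches Walker
  - book 7 (Winter Gardens): author_id=3 -> matches Mitchell
  - book 8 (The Last Train): author_id=3 -> matches Mitchell
All 8 rows appear; 2 have NULL author.

SQL:
SELECT a.title, b.name AS author
FROM books a
LEFT JOIN authors b ON a.author_id = b.id

Result:
title            | author  
-----------------+---------
Broken Clocks    | Perez   
The Long Road    | NULL    
Empty Rooms      | Perez   
Falling Leaves   | NULL    
The Red Mountain | Perez   
Distant Shores   | Walker  
Winter Gardens   | Mitchell
The Last Train   | Mitchell


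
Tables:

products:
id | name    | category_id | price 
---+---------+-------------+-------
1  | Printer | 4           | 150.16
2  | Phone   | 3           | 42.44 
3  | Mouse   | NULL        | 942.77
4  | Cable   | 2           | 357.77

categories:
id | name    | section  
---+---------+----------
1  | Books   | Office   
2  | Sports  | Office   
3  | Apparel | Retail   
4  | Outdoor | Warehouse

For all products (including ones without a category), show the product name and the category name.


LEFT JOIN keeps every row from products (the left table); where category_id has no match in categories, the category columns become NULL. Walk through each product:
  - product 1 (Printer): category_id=4 -> matches Outdoor
  - product 2 (Phone): category_id=3 -> matches Apparel
  - product 3 (Mouse): category_id=NULL, no match -> kept with NULL
  - product 4 (Cable): category_id=2 -> matches Sports
All 4 rows appear; 1 has NULL category.

SQL:
SELECT a.name, b.name AS category
FROM products a
LEFT JOIN categories b ON a.category_id = b.id

Result:
name    | category
--------+---------
Printer | Outdoor 
Phone   | Apparel 
Mouse   | NULL    
Cable   | Sports  


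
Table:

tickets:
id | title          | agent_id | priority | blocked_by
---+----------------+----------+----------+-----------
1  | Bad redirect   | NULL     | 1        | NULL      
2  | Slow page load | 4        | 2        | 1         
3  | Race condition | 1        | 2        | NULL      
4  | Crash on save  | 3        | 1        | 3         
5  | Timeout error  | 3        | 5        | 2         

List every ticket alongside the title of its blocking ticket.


This is a self-join: tickets is joined to a second copy of itself, matching each row's blocked_by to another row's id. Use LEFT JOIN so rows with blocked_by=NULL are kept.
  - ticket 1 (Bad redirect): blocked_by=NULL -> NULL
  - ticket 2 (Slow page load): blocked_by=1 -> Bad redirect
  - ticket 3 (Race condition): blocked_by=NULL -> NULL
  - ticket 4 (Crash on save): blocked_by=3 -> Race condition
  - ticket 5 (Timeout error): blocked_by=2 -> Slow page load

SQL:
SELECT a.title AS item, b.title AS blocked_by
FROM tickets a
LEFT JOIN tickets b ON a.blocked_by = b.id

Result:
item           | blocked_by    
---------------+---------------
Bad redirect   | NULL          
Slow page load | Bad redirect  
Race condition | NULL          
Crash on save  | Race condition
Timeout error  | Slow page load


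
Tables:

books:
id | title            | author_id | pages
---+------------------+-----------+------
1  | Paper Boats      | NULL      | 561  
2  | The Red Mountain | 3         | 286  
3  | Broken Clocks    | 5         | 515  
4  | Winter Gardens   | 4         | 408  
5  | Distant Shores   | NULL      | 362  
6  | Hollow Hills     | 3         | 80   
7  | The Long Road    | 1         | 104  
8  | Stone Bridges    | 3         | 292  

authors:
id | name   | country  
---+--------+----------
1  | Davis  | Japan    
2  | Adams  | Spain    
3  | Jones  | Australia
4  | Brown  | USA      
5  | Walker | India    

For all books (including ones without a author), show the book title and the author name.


LEFT JOIN keeps every row from books (the left table); where author_id has no match in authors, the author columns become NULL. Walk through each book:
  - book 1 (Paper Boats): author_id=NULL, no match -> kept with NULL
  - book 2 (The Red Mountain): author_id=3 -> matches Jones
  - book 3 (Broken Clocks): author_id=5 -> matches Walker
  - book 4 (Winter Gardens): author_id=4 -> matches Brown
  - book 5 (Distant Shores): author_id=NULL, no match -> kept with NULL
  - book 6 (Hollow Hills): author_id=3 -> matches Jones
  - book 7 (The Long Road): author_id=1 -> matches Davis
  - book 8 (Stone Bridges): author_id=3 -> matches Jones
All 8 rows appear; 2 have NULL author.

SQL:
SELECT a.title, b.name AS author
FROM books a
LEFT JOIN authors b ON a.author_id = b.id

Result:
title            | author
-----------------+-------
Paper Boats      | NULL  
The Red Mountain | Jones 
Broken Clocks    | Walker
Winter Gardens   | Brown 
Distant Shores   | NULL  
Hollow Hills     | Jones 
The Long Road    | Davis 
Stone Bridges    | Jones 


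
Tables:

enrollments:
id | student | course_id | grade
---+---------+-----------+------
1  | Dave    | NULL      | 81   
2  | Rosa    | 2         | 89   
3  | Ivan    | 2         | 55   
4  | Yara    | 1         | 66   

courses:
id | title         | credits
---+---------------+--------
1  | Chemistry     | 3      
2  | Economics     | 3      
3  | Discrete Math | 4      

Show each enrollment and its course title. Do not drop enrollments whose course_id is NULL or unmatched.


LEFT JOIN keeps every row from enrollments (the left table); where course_id has no match in courses, the course columns become NULL. Walk through each enrollment:
  - enrollment 1 (Dave): course_id=NULL, no match -> kept with NULL
  - enrollment 2 (Rosa): course_id=2 -> matches Economics
  - enrollment 3 (Ivan): course_id=2 -> matches Economics
  - enrollment 4 (Yara): course_id=1 -> matches Chemistry
All 4 rows appear; 1 has NULL course.

SQL:
SELECT a.student, b.title AS course
FROM enrollments a
LEFT JOIN courses b ON a.course_id = b.id

Result:
student | course   
--------+----------
Dave    | NULL     
Rosa    | Economics
Ivan    | Economics
Yara    | Chemistry


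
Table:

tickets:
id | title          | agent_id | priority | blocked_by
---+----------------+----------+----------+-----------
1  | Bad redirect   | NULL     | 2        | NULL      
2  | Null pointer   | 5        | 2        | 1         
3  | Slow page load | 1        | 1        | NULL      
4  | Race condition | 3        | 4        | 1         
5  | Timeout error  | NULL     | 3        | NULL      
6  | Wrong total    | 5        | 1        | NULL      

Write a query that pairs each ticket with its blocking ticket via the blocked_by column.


This is a self-join: tickets is joined to a second copy of itself, matching each row's blocked_by to another row's id. Use LEFT JOIN so rows with blocked_by=NULL are kept.
  - ticket 1 (Bad redirect): blocked_by=NULL -> NULL
  - ticket 2 (Null pointer): blocked_by=1 -> Bad redirect
  - ticket 3 (Slow page load): blocked_by=NULL -> NULL
  - ticket 4 (Race condition): blocked_by=1 -> Bad redirect
  - ticket 5 (Timeout error): blocked_by=NULL -> NULL
  - ticket 6 (Wrong total): blocked_by=NULL -> NULL

SQL:
SELECT a.title AS item, b.title AS blocked_by
FROM tickets a
LEFT JOIN tickets b ON a.blocked_by = b.id

Result:
item           | blocked_by  
---------------+-------------
Bad redirect   | NULL        
Null pointer   | Bad redirect
Slow page load | NULL        
Race condition | Bad redirect
Timeout error  | NULL        
Wrong total    | NULL        


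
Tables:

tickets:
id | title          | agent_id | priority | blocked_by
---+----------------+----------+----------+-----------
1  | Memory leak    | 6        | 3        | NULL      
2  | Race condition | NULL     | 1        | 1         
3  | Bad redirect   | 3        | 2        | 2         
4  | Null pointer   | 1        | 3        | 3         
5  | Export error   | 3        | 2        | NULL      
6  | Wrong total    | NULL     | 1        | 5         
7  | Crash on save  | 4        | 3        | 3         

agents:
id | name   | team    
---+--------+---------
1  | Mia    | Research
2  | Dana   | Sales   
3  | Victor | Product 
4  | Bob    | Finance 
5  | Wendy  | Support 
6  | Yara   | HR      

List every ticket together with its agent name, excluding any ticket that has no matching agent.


INNER JOIN keeps only tickets rows whose agent_id matches an id in agents. Walk through each ticket:
  - ticket 1 (Memory leak): agent_id=6 -> matches Yara
  - ticket 2 (Race condition): agent_id=NULL, no match -> dropped
  - ticket 3 (Bad redirect): agent_id=3 -> matches Victor
  - ticket 4 (Null pointer): agent_id=1 -> matches Mia
  - ticket 5 (Export error): agent_id=3 -> matches Victor
  - ticket 6 (Wrong total): agent_id=NULL, no match -> dropped
  - ticket 7 (Crash on save): agent_id=4 -> matches Bob
So 2 of 7 rows are dropped.

SQL:
SELECT a.title, b.name AS agent
FROM tickets a
INNER JOIN agents b ON a.agent_id = b.id

Result:
title         | agent 
--------------+-------
Memory leak   | Yara  
Bad redirect  | Victor
Null pointer  | Mia   
Export error  | Victor
Crash on save | Bob   


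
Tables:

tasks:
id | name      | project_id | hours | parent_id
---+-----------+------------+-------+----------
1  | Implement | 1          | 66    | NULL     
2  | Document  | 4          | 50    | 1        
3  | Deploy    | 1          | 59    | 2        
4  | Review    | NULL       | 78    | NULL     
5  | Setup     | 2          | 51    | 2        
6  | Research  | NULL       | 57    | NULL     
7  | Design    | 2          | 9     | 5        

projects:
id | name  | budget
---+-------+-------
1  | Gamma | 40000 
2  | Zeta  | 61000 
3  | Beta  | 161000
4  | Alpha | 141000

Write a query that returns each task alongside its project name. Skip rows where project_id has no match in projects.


INNER JOIN keeps only tasks rows whose project_id matches an id in projects. Walk through each task:
  - task 1 (Implement): project_id=1 -> matches Gamma
  - task 2 (Document): project_id=4 -> matches Alpha
  - task 3 (Deploy): project_id=1 -> matches Gamma
  - task 4 (Review): project_id=NULL, no match -> dropped
  - task 5 (Setup): project_id=2 -> matches Zeta
  - task 6 (Research): project_id=NULL, no match -> dropped
  - task 7 (Design): project_id=2 -> matches Zeta
So 2 of 7 rows are dropped.

SQL:
SELECT a.name, b.name AS project
FROM tasks a
INNER JOIN projects b ON a.project_id = b.id

Result:
name      | project
----------+--------
Implement | Gamma  
Document  | Alpha  
Deploy    | Gamma  
Setup     | Zeta   
Design    | Zeta   


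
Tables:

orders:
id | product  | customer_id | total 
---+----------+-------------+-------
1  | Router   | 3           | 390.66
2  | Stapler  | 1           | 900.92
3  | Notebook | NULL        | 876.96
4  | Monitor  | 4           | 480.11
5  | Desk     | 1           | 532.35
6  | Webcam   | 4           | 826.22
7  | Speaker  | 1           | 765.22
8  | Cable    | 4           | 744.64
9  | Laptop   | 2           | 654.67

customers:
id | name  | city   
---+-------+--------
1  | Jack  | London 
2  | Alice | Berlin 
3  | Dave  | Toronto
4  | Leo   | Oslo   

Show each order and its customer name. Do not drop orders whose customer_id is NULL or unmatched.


LEFT JOIN keeps every row from orders (the left table); where customer_id has no match in customers, the customer columns become NULL. Walk through each order:
  - order 1 (Router): customer_id=3 -> matches Dave
  - order 2 (Stapler): customer_id=1 -> matches Jack
  - order 3 (Notebook): customer_id=NULL, no match -> kept with NULL
  - order 4 (Monitor): customer_id=4 -> matches Leo
  - order 5 (Desk): customer_id=1 -> matches Jack
  - order 6 (Webcam): customer_id=4 -> matches Leo
  - order 7 (Speaker): customer_id=1 -> matches Jack
  - order 8 (Cable): customer_id=4 -> matches Leo
  - order 9 (Laptop): customer_id=2 -> matches Alice
All 9 rows appear; 1 has NULL customer.

SQL:
SELECT a.product, b.name AS customer
FROM orders a
LEFT JOIN customers b ON a.customer_id = b.id

Result:
product  | customer
---------+---------
Router   | Dave    
Stapler  | Jack    
Notebook | NULL    
Monitor  | Leo     
Desk     | Jack    
Webcam   | Leo     
Speaker  | Jack    
Cable    | Leo     
Laptop   | Alice   


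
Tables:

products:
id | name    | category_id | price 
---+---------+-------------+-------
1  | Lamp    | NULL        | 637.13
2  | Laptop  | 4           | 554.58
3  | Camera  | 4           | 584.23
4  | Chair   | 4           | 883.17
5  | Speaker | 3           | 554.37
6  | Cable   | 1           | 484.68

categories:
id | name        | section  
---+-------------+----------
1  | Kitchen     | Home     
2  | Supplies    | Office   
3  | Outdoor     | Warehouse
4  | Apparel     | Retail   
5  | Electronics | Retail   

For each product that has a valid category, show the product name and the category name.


INNER JOIN keeps only products rows whose category_id matches an id in categories. Walk through each product:
  - product 1 (Lamp): category_id=NULL, no match -> dropped
  - product 2 (Laptop): category_id=4 -> matches Apparel
  - product 3 (Camera): category_id=4 -> matches Apparel
  - product 4 (Chair): category_id=4 -> matches Apparel
  - product 5 (Speaker): category_id=3 -> matches Outdoor
  - product 6 (Cable): category_id=1 -> matches Kitchen
So 1 of 6 rows is dropped.

SQL:
SELECT a.name, b.name AS category
FROM products a
INNER JOIN categories b ON a.category_id = b.id

Result:
name    | category
--------+---------
Laptop  | Apparel 
Camera  | Apparel 
Chair   | Apparel 
Speaker | Outdoor 
Cable   | Kitchen 


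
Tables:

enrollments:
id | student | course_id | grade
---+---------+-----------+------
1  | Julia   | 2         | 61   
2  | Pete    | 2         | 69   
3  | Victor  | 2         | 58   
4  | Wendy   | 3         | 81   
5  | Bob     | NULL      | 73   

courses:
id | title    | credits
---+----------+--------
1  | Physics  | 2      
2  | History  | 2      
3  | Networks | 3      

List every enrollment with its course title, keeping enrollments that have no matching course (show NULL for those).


LEFT JOIN keeps every row from enrollments (the left table); where course_id has no match in courses, the course columns become NULL. Walk through each enrollment:
  - enrollment 1 (Julia): course_id=2 -> matches History
  - enrollment 2 (Pete): course_id=2 -> matches History
  - enrollment 3 (Victor): course_id=2 -> matches History
  - enrollment 4 (Wendy): course_id=3 -> matches Networks
  - enrollment 5 (Bob): course_id=NULL, no match -> kept with NULL
All 5 rows appear; 1 has NULL course.

SQL:
SELECT a.student, b.title AS course
FROM enrollments a
LEFT JOIN courses b ON a.course_id = b.id

Result:
student | course  
--------+---------
Julia   | History 
Pete    | History 
Victor  | History 
Wendy   | Networks
Bob     | NULL    


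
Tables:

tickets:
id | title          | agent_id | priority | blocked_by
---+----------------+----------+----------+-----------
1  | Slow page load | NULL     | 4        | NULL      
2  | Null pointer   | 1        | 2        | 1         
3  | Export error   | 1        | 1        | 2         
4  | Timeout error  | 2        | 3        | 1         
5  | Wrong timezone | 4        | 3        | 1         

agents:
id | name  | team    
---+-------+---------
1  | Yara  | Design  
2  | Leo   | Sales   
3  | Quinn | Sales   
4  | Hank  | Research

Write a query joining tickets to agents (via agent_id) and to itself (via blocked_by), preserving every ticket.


Two LEFT JOINs from the same base table tickets: one to agents via agent_id, one to tickets itself via blocked_by. Both are LEFT so every ticket is preserved.
Match against agents:
  - ticket 1 (Slow page load): agent_id=NULL, no match -> kept with NULL
  - ticket 2 (Null pointer): agent_id=1 -> matches Yara
  - ticket 3 (Export error): agent_id=1 -> matches Yara
  - ticket 4 (Timeout error): agent_id=2 -> matches Leo
  - ticket 5 (Wrong timezone): agent_id=4 -> matches Hank
Match against tickets (self):
  - ticket 1 (Slow page load): blocked_by=NULL -> NULL
  - ticket 2 (Null pointer): blocked_by=1 -> Slow page load
  - ticket 3 (Export error): blocked_by=2 -> Null pointer
  - ticket 4 (Timeout error): blocked_by=1 -> Slow page load
  - ticket 5 (Wrong timezone): blocked_by=1 -> Slow page load

SQL:
SELECT a.title, b.name AS agent, c.title AS blocked_by
FROM tickets a
LEFT JOIN agents b ON a.agent_id = b.id
LEFT JOIN tickets c ON a.blocked_by = c.id

Result:
title          | agent | blocked_by    
---------------+-------+---------------
Slow page load | NULL  | NULL          
Null pointer   | Yara  | Slow page load
Export error   | Yara  | Null pointer  
Timeout error  | Leo   | Slow page load
Wrong timezone | Hank  | Slow page load


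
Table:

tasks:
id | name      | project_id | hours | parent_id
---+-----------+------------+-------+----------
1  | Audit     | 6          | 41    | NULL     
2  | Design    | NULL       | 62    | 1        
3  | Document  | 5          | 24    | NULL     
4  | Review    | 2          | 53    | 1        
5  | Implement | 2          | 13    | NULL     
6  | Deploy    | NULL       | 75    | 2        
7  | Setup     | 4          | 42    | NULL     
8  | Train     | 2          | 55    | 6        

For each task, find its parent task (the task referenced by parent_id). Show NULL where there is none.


This is a self-join: tasks is joined to a second copy of itself, matching each row's parent_id to another row's id. Use LEFT JOIN so rows with parent_id=NULL are kept.
  - task 1 (Audit): parent_id=NULL -> NULL
  - task 2 (Design): parent_id=1 -> Audit
  - task 3 (Document): parent_id=NULL -> NULL
  - task 4 (Review): parent_id=1 -> Audit
  - task 5 (Implement): parent_id=NULL -> NULL
  - task 6 (Deploy): parent_id=2 -> Design
  - task 7 (Setup): parent_id=NULL -> NULL
  - task 8 (Train): parent_id=6 -> Deploy

SQL:
SELECT a.name AS item, b.name AS parent
FROM tasks a
LEFT JOIN tasks b ON a.parent_id = b.id

Result:
item      | parent
----------+-------
Audit     | NULL  
Design    | Audit 
Document  | NULL  
Review    | Audit 
Implement | NULL  
Deploy    | Design
Setup     | NULL  
Train     | Deploy


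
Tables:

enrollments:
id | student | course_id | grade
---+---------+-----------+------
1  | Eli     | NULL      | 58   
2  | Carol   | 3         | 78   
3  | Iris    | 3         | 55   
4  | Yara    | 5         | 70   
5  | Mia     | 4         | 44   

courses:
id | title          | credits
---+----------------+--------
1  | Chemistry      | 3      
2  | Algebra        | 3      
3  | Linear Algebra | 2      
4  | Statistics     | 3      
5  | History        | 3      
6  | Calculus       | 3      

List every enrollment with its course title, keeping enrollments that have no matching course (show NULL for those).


LEFT JOIN keeps every row from enrollments (the left table); where course_id has no match in courses, the course columns become NULL. Walk through each enrollment:
  - enrollment 1 (Eli): course_id=NULL, no match -> kept with NULL
  - enrollment 2 (Carol): course_id=3 -> matches Linear Algebra
  - enrollment 3 (Iris): course_id=3 -> matches Linear Algebra
  - enrollment 4 (Yara): course_id=5 -> matches History
  - enrollment 5 (Mia): course_id=4 -> matches Statistics
All 5 rows appear; 1 has NULL course.

SQL:
SELECT a.student, b.title AS course
FROM enrollments a
LEFT JOIN courses b ON a.course_id = b.id

Result:
student | course        
--------+---------------
Eli     | NULL          
Carol   | Linear Algebra
Iris    | Linear Algebra
Yara    | History       
Mia     | Statistics    


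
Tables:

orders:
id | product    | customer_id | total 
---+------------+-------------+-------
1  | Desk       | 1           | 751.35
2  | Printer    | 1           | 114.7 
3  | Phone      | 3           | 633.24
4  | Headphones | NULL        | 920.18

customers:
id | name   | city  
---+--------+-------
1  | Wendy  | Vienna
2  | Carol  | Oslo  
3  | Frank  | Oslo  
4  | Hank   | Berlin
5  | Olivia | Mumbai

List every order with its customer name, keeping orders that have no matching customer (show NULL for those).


LEFT JOIN keeps every row from orders (the left table); where customer_id has no match in customers, the customer columns become NULL. Walk through each order:
  - order 1 (Desk): customer_id=1 -> matches Wendy
  - order 2 (Printer): customer_id=1 -> matches Wendy
  - order 3 (Phone): customer_id=3 -> matches Frank
  - order 4 (Headphones): customer_id=NULL, no match -> kept with NULL
All 4 rows appear; 1 has NULL customer.

SQL:
SELECT a.product, b.name AS customer
FROM orders a
LEFT JOIN customers b ON a.customer_id = b.id

Result:
product    | customer
-----------+---------
Desk       | Wendy   
Printer    | Wendy   
Phone      | Frank   
Headphones | NULL    


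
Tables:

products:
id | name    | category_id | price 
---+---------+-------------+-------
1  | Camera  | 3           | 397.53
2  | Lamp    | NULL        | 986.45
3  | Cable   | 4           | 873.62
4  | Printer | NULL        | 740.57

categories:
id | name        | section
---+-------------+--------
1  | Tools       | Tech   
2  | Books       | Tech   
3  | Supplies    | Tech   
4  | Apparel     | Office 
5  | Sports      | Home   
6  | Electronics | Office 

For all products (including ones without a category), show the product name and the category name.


LEFT JOIN keeps every row from products (the left table); where category_id has no match in categories, the category columns become NULL. Walk through each product:
  - product 1 (Camera): category_id=3 -> matches Supplies
  - product 2 (Lamp): category_id=NULL, no match -> kept with NULL
  - product 3 (Cable): category_id=4 -> matches Apparel
  - product 4 (Printer): category_id=NULL, no match -> kept with NULL
All 4 rows appear; 2 have NULL category.

SQL:
SELECT a.name, b.name AS category
FROM products a
LEFT JOIN categories b ON a.category_id = b.id

Result:
name    | category
--------+---------
Camera  | Supplies
Lamp    | NULL    
Cable   | Apparel 
Printer | NULL    


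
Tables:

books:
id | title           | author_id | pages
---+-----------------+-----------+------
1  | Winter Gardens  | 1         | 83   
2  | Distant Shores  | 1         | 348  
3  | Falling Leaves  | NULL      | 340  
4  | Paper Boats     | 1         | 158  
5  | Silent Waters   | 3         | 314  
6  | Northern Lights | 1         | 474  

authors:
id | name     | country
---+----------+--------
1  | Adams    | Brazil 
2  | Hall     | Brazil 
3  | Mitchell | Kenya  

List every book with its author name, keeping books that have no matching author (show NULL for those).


LEFT JOIN keeps every row from books (the left table); where author_id has no match in authors, the author columns become NULL. Walk through each book:
  - book 1 (Winter Gardens): author_id=1 -> matches Adams
  - book 2 (Distant Shores): author_id=1 -> matches Adams
  - book 3 (Falling Leaves): author_id=NULL, no match -> kept with NULL
  - book 4 (Paper Boats): author_id=1 -> matches Adams
  - book 5 (Silent Waters): author_id=3 -> matches Mitchell
  - book 6 (Northern Lights): author_id=1 -> matches Adams
All 6 rows appear; 1 has NULL author.

SQL:
SELECT a.title, b.name AS author
FROM books a
LEFT JOIN authors b ON a.author_id = b.id

Result:
title           | author  
----------------+---------
Winter Gardens  | Adams   
Distant Shores  | Adams   
Falling Leaves  | NULL    
Paper Boats     | Adams   
Silent Waters   | Mitchell
Northern Lights | Adams   


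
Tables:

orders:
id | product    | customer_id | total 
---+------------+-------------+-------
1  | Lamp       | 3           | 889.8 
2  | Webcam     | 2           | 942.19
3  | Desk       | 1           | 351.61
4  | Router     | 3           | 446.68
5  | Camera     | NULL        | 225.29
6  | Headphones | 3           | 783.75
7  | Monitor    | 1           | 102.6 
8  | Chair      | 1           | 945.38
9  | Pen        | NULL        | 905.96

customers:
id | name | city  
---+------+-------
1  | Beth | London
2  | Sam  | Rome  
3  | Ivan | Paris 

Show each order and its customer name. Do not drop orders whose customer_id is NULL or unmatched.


LEFT JOIN keeps every row from orders (the left table); where customer_id has no match in customers, the customer columns become NULL. Walk through each order:
  - order 1 (Lamp): customer_id=3 -> matches Ivan
  - order 2 (Webcam): customer_id=2 -> matches Sam
  - order 3 (Desk): customer_id=1 -> matches Beth
  - order 4 (Router): customer_id=3 -> matches Ivan
  - order 5 (Camera): customer_id=NULL, no match -> kept with NULL
  - order 6 (Headphones): customer_id=3 -> matches Ivan
  - order 7 (Monitor): customer_id=1 -> matches Beth
  - order 8 (Chair): customer_id=1 -> matches Beth
  - order 9 (Pen): customer_id=NULL, no match -> kept with NULL
All 9 rows appear; 2 have NULL customer.

SQL:
SELECT a.product, b.name AS customer
FROM orders a
LEFT JOIN customers b ON a.customer_id = b.id

Result:
product    | customer
-----------+---------
Lamp       | Ivan    
Webcam     | Sam     
Desk       | Beth    
Router     | Ivan    
Camera     | NULL    
Headphones | Ivan    
Monitor    | Beth    
Chair      | Beth    
Pen        | NULL    


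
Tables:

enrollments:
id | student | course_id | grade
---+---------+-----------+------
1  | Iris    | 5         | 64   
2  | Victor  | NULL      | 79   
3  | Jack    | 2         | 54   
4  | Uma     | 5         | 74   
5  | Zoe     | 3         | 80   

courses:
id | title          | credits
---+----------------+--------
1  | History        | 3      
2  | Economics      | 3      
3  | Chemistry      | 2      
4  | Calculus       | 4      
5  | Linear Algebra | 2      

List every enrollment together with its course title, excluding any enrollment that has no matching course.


INNER JOIN keeps only enrollments rows whose course_id matches an id in courses. Walk through each enrollment:
  - enrollment 1 (Iris): course_id=5 -> matches Linear Algebra
  - enrollment 2 (Victor): course_id=NULL, no match -> dropped
  - enrollment 3 (Jack): course_id=2 -> matches Economics
  - enrollment 4 (Uma): course_id=5 -> matches Linear Algebra
  - enrollment 5 (Zoe): course_id=3 -> matches Chemistry
So 1 of 5 rows is dropped.

SQL:
SELECT a.student, b.title AS course
FROM enrollments a
INNER JOIN courses b ON a.course_id = b.id

Result:
student | course        
--------+---------------
Iris    | Linear Algebra
Jack    | Economics     
Uma     | Linear Algebra
Zoe     | Chemistry     
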